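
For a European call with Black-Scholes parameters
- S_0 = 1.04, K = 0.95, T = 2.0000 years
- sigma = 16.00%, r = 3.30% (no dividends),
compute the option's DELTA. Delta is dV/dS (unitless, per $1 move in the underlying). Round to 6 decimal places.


d1 = 0.8048378105; d2 = 0.5785636405
phi(d1) = 0.2885691644; exp(-qT) = 1.0000000000; exp(-rT) = 0.9361308643
N(d1) = 0.7895433603
Delta = exp(-qT) * N(d1) = 1.0000000000 * 0.7895433603 = 0.789543

Answer: Delta = 0.789543


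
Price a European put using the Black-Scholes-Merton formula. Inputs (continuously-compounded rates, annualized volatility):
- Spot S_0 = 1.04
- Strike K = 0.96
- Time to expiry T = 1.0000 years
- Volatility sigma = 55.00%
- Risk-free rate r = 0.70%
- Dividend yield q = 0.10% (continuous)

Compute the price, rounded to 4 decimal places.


d1 = (ln(S/K) + (r - q + 0.5*sigma^2) * T) / (sigma * sqrt(T)) = 0.43144129
d2 = d1 - sigma * sqrt(T) = -0.11855871
exp(-rT) = 0.99302444; exp(-qT) = 0.99900050
P = K * exp(-rT) * N(-d2) - S_0 * exp(-qT) * N(-d1)
N(-d1) = 0.33307377; N(-d2) = 0.54718751
P = 0.9600 * 0.99302444 * 0.54718751 - 1.0400 * 0.99900050 * 0.33307377 = 0.1756

Answer: Price = 0.1756


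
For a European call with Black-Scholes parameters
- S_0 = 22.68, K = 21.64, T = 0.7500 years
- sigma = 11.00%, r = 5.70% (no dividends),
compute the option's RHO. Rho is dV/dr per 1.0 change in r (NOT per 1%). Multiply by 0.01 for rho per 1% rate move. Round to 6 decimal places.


d1 = 0.9891324883; d2 = 0.8938696939
phi(d1) = 0.2446002404; exp(-qT) = 1.0000000000; exp(-rT) = 0.9581508979
N(d2) = 0.8143041927
Rho = K*T*exp(-rT)*N(d2) = 21.6400 * 0.7500 * 0.9581508979 * 0.8143041927 = 12.663073

Answer: Rho = 12.663073


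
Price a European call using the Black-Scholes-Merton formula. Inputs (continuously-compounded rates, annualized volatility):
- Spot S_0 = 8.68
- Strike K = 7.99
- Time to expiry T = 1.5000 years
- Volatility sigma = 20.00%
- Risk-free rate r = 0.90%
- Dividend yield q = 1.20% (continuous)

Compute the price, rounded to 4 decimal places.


d1 = (ln(S/K) + (r - q + 0.5*sigma^2) * T) / (sigma * sqrt(T)) = 0.44225851
d2 = d1 - sigma * sqrt(T) = 0.19730954
exp(-rT) = 0.98659072; exp(-qT) = 0.98216103
C = S_0 * exp(-qT) * N(d1) - K * exp(-rT) * N(d2)
N(d1) = 0.67084893; N(d2) = 0.57820734
C = 8.6800 * 0.98216103 * 0.67084893 - 7.9900 * 0.98659072 * 0.57820734 = 1.1612

Answer: Price = 1.1612


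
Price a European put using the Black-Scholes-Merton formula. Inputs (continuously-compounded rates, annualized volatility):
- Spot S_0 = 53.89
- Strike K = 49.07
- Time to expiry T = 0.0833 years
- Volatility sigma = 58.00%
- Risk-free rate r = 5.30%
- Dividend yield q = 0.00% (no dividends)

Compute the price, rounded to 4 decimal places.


d1 = (ln(S/K) + (r - q + 0.5*sigma^2) * T) / (sigma * sqrt(T)) = 0.66979882
d2 = d1 - sigma * sqrt(T) = 0.50240073
exp(-rT) = 0.99559483; exp(-qT) = 1.00000000
P = K * exp(-rT) * N(-d2) - S_0 * exp(-qT) * N(-d1)
N(-d1) = 0.25149302; N(-d2) = 0.30769283
P = 49.0700 * 0.99559483 * 0.30769283 - 53.8900 * 1.00000000 * 0.25149302 = 1.4790

Answer: Price = 1.4790


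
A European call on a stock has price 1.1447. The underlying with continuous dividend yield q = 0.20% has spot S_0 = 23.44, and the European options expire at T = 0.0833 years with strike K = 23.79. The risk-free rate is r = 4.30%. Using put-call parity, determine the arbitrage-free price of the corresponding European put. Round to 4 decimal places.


Put-call parity: C - P = S_0 * exp(-qT) - K * exp(-rT).
S_0 * exp(-qT) = 23.4400 * 0.99983341 = 23.43609522
K * exp(-rT) = 23.7900 * 0.99642451 = 23.70493903
P = C - S*exp(-qT) + K*exp(-rT)
P = 1.1447 - 23.43609522 + 23.70493903 = 1.4135

Answer: Put price = 1.4135


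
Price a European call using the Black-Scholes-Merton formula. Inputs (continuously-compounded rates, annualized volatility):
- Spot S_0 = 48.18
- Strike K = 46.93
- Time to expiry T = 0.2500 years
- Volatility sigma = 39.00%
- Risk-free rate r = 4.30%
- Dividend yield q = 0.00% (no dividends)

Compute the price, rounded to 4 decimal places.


Answer: Price = 4.6159

Derivation:
d1 = (ln(S/K) + (r - q + 0.5*sigma^2) * T) / (sigma * sqrt(T)) = 0.28743265
d2 = d1 - sigma * sqrt(T) = 0.09243265
exp(-rT) = 0.98930757; exp(-qT) = 1.00000000
C = S_0 * exp(-qT) * N(d1) - K * exp(-rT) * N(d2)
N(d1) = 0.61310947; N(d2) = 0.53682285
C = 48.1800 * 1.00000000 * 0.61310947 - 46.9300 * 0.98930757 * 0.53682285 = 4.6159


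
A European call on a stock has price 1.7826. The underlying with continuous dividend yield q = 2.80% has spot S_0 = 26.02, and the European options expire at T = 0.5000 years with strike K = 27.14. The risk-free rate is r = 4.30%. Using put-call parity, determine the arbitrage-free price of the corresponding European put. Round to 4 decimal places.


Put-call parity: C - P = S_0 * exp(-qT) - K * exp(-rT).
S_0 * exp(-qT) = 26.0200 * 0.98609754 = 25.65825810
K * exp(-rT) = 27.1400 * 0.97872948 = 26.56271802
P = C - S*exp(-qT) + K*exp(-rT)
P = 1.7826 - 25.65825810 + 26.56271802 = 2.6871

Answer: Put price = 2.6871


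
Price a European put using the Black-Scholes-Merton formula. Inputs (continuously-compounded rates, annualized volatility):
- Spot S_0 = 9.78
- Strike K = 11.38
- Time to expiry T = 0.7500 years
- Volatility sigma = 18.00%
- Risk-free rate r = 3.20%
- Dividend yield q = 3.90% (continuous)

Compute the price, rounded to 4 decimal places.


d1 = (ln(S/K) + (r - q + 0.5*sigma^2) * T) / (sigma * sqrt(T)) = -0.92772455
d2 = d1 - sigma * sqrt(T) = -1.08360912
exp(-rT) = 0.97628571; exp(-qT) = 0.97117364
P = K * exp(-rT) * N(-d2) - S_0 * exp(-qT) * N(-d1)
N(-d1) = 0.82322476; N(-d2) = 0.86073093
P = 11.3800 * 0.97628571 * 0.86073093 - 9.7800 * 0.97117364 * 0.82322476 = 1.7438

Answer: Price = 1.7438


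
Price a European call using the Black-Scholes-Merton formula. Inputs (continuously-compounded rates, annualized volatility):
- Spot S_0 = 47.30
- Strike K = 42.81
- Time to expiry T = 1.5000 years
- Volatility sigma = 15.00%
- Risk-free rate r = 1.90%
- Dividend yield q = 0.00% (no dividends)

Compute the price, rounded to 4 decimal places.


Answer: Price = 6.8584

Derivation:
d1 = (ln(S/K) + (r - q + 0.5*sigma^2) * T) / (sigma * sqrt(T)) = 0.78989825
d2 = d1 - sigma * sqrt(T) = 0.60618652
exp(-rT) = 0.97190229; exp(-qT) = 1.00000000
C = S_0 * exp(-qT) * N(d1) - K * exp(-rT) * N(d2)
N(d1) = 0.78520640; N(d2) = 0.72780455
C = 47.3000 * 1.00000000 * 0.78520640 - 42.8100 * 0.97190229 * 0.72780455 = 6.8584


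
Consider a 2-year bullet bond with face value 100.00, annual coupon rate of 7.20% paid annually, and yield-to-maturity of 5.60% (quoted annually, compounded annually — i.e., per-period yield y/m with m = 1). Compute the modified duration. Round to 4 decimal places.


Coupon per period c = face * coupon_rate / m = 7.200000
Periods per year m = 1; per-period yield y/m = 0.056000
Number of cashflows N = 2
Cashflows (t years, CF_t, discount factor 1/(1+y/m)^(m*t), PV):
  t = 1.0000: CF_t = 7.200000, DF = 0.946970, PV = 6.818182
  t = 2.0000: CF_t = 107.200000, DF = 0.896752, PV = 96.131772
Price P = sum_t PV_t = 102.949954
First compute Macaulay numerator sum_t t * PV_t:
  t * PV_t at t = 1.0000: 6.818182
  t * PV_t at t = 2.0000: 192.263545
Macaulay duration D = 199.081726 / 102.949954 = 1.933772
Modified duration = D / (1 + y/m) = 1.933772 / (1 + 0.056000) = 1.831223

Answer: Modified duration = 1.8312


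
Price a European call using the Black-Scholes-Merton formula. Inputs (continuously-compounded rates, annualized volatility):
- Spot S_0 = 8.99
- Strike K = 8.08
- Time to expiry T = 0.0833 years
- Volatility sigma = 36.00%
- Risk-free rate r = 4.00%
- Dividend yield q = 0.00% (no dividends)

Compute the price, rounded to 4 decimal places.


d1 = (ln(S/K) + (r - q + 0.5*sigma^2) * T) / (sigma * sqrt(T)) = 1.11114825
d2 = d1 - sigma * sqrt(T) = 1.00724598
exp(-rT) = 0.99667354; exp(-qT) = 1.00000000
C = S_0 * exp(-qT) * N(d1) - K * exp(-rT) * N(d2)
N(d1) = 0.86674773; N(d2) = 0.84309171
C = 8.9900 * 1.00000000 * 0.86674773 - 8.0800 * 0.99667354 * 0.84309171 = 1.0025

Answer: Price = 1.0025


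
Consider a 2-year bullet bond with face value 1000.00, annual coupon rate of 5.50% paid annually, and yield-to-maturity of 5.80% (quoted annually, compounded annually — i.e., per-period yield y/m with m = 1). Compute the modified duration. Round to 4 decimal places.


Coupon per period c = face * coupon_rate / m = 55.000000
Periods per year m = 1; per-period yield y/m = 0.058000
Number of cashflows N = 2
Cashflows (t years, CF_t, discount factor 1/(1+y/m)^(m*t), PV):
  t = 1.0000: CF_t = 55.000000, DF = 0.945180, PV = 51.984877
  t = 2.0000: CF_t = 1055.000000, DF = 0.893364, PV = 942.499491
Price P = sum_t PV_t = 994.484368
First compute Macaulay numerator sum_t t * PV_t:
  t * PV_t at t = 1.0000: 51.984877
  t * PV_t at t = 2.0000: 1884.998982
Macaulay duration D = 1936.983859 / 994.484368 = 1.947727
Modified duration = D / (1 + y/m) = 1.947727 / (1 + 0.058000) = 1.840952

Answer: Modified duration = 1.8410


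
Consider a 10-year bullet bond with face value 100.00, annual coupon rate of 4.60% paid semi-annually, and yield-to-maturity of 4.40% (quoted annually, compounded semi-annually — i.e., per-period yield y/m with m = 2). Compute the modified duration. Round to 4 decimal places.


Coupon per period c = face * coupon_rate / m = 2.300000
Periods per year m = 2; per-period yield y/m = 0.022000
Number of cashflows N = 20
Cashflows (t years, CF_t, discount factor 1/(1+y/m)^(m*t), PV):
  t = 0.5000: CF_t = 2.300000, DF = 0.978474, PV = 2.250489
  t = 1.0000: CF_t = 2.300000, DF = 0.957411, PV = 2.202044
  t = 1.5000: CF_t = 2.300000, DF = 0.936801, PV = 2.154642
  t = 2.0000: CF_t = 2.300000, DF = 0.916635, PV = 2.108260
  t = 2.5000: CF_t = 2.300000, DF = 0.896903, PV = 2.062877
  t = 3.0000: CF_t = 2.300000, DF = 0.877596, PV = 2.018471
  t = 3.5000: CF_t = 2.300000, DF = 0.858704, PV = 1.975020
  t = 4.0000: CF_t = 2.300000, DF = 0.840220, PV = 1.932505
  t = 4.5000: CF_t = 2.300000, DF = 0.822133, PV = 1.890905
  t = 5.0000: CF_t = 2.300000, DF = 0.804435, PV = 1.850201
  t = 5.5000: CF_t = 2.300000, DF = 0.787119, PV = 1.810373
  t = 6.0000: CF_t = 2.300000, DF = 0.770175, PV = 1.771402
  t = 6.5000: CF_t = 2.300000, DF = 0.753596, PV = 1.733270
  t = 7.0000: CF_t = 2.300000, DF = 0.737373, PV = 1.695959
  t = 7.5000: CF_t = 2.300000, DF = 0.721500, PV = 1.659451
  t = 8.0000: CF_t = 2.300000, DF = 0.705969, PV = 1.623729
  t = 8.5000: CF_t = 2.300000, DF = 0.690772, PV = 1.588776
  t = 9.0000: CF_t = 2.300000, DF = 0.675902, PV = 1.554575
  t = 9.5000: CF_t = 2.300000, DF = 0.661352, PV = 1.521111
  t = 10.0000: CF_t = 102.300000, DF = 0.647116, PV = 66.199959
Price P = sum_t PV_t = 101.604019
First compute Macaulay numerator sum_t t * PV_t:
  t * PV_t at t = 0.5000: 1.125245
  t * PV_t at t = 1.0000: 2.202044
  t * PV_t at t = 1.5000: 3.231963
  t * PV_t at t = 2.0000: 4.216521
  t * PV_t at t = 2.5000: 5.157193
  t * PV_t at t = 3.0000: 6.055412
  t * PV_t at t = 3.5000: 6.912571
  t * PV_t at t = 4.0000: 7.730021
  t * PV_t at t = 4.5000: 8.509074
  t * PV_t at t = 5.0000: 9.251004
  t * PV_t at t = 5.5000: 9.957050
  t * PV_t at t = 6.0000: 10.628411
  t * PV_t at t = 6.5000: 11.266254
  t * PV_t at t = 7.0000: 11.871712
  t * PV_t at t = 7.5000: 12.445882
  t * PV_t at t = 8.0000: 12.989831
  t * PV_t at t = 8.5000: 13.504594
  t * PV_t at t = 9.0000: 13.991176
  t * PV_t at t = 9.5000: 14.450551
  t * PV_t at t = 10.0000: 661.999586
Macaulay duration D = 827.496094 / 101.604019 = 8.144324
Modified duration = D / (1 + y/m) = 8.144324 / (1 + 0.022000) = 7.969006

Answer: Modified duration = 7.9690


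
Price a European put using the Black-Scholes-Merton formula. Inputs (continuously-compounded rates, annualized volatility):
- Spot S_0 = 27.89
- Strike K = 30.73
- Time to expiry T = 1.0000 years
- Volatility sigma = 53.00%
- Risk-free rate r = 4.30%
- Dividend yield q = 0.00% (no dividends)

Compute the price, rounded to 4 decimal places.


Answer: Price = 6.7940

Derivation:
d1 = (ln(S/K) + (r - q + 0.5*sigma^2) * T) / (sigma * sqrt(T)) = 0.16316760
d2 = d1 - sigma * sqrt(T) = -0.36683240
exp(-rT) = 0.95791139; exp(-qT) = 1.00000000
P = K * exp(-rT) * N(-d2) - S_0 * exp(-qT) * N(-d1)
N(-d1) = 0.43519324; N(-d2) = 0.64312798
P = 30.7300 * 0.95791139 * 0.64312798 - 27.8900 * 1.00000000 * 0.43519324 = 6.7940


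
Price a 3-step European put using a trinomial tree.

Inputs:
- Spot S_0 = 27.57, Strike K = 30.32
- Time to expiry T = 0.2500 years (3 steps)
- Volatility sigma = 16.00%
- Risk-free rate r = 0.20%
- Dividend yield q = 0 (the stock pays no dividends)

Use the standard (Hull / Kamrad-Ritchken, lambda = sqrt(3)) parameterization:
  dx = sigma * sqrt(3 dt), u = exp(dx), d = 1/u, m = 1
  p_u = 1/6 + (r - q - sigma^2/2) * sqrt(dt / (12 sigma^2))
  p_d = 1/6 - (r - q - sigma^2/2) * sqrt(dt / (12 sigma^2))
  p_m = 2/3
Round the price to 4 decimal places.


Answer: Price = V(0,0) = 2.8600

Derivation:
dt = T/N = 0.083333; dx = sigma*sqrt(3*dt) = 0.080000
u = exp(dx) = 1.083287; d = 1/u = 0.923116
p_u = 0.161042, p_m = 0.666667, p_d = 0.172292
Discount per step: exp(-r*dt) = 0.999833
Stock lattice S(k, j) with j the centered position index:
  k=0: S(0,+0) = 27.5700
  k=1: S(1,-1) = 25.4503; S(1,+0) = 27.5700; S(1,+1) = 29.8662
  k=2: S(2,-2) = 23.4936; S(2,-1) = 25.4503; S(2,+0) = 27.5700; S(2,+1) = 29.8662; S(2,+2) = 32.3537
  k=3: S(3,-3) = 21.6873; S(3,-2) = 23.4936; S(3,-1) = 25.4503; S(3,+0) = 27.5700; S(3,+1) = 29.8662; S(3,+2) = 32.3537; S(3,+3) = 35.0483
Terminal payoffs V(N, j) = max(K - S_T, 0):
  V(3,-3) = 8.632670; V(3,-2) = 6.826396; V(3,-1) = 4.869682; V(3,+0) = 2.750000; V(3,+1) = 0.453776; V(3,+2) = 0.000000; V(3,+3) = 0.000000
Backward induction: V(k, j) = exp(-r*dt) * [p_u * V(k+1, j+1) + p_m * V(k+1, j) + p_d * V(k+1, j-1)]
  V(2,-2) = exp(-r*dt) * [p_u*4.869682 + p_m*6.826396 + p_d*8.632670] = 6.821352
  V(2,-1) = exp(-r*dt) * [p_u*2.750000 + p_m*4.869682 + p_d*6.826396] = 4.864640
  V(2,+0) = exp(-r*dt) * [p_u*0.453776 + p_m*2.750000 + p_d*4.869682] = 2.744958
  V(2,+1) = exp(-r*dt) * [p_u*0.000000 + p_m*0.453776 + p_d*2.750000] = 0.776190
  V(2,+2) = exp(-r*dt) * [p_u*0.000000 + p_m*0.000000 + p_d*0.453776] = 0.078169
  V(1,-1) = exp(-r*dt) * [p_u*2.744958 + p_m*4.864640 + p_d*6.821352] = 4.859598
  V(1,+0) = exp(-r*dt) * [p_u*0.776190 + p_m*2.744958 + p_d*4.864640] = 2.792642
  V(1,+1) = exp(-r*dt) * [p_u*0.078169 + p_m*0.776190 + p_d*2.744958] = 1.002815
  V(0,+0) = exp(-r*dt) * [p_u*1.002815 + p_m*2.792642 + p_d*4.859598] = 2.860048


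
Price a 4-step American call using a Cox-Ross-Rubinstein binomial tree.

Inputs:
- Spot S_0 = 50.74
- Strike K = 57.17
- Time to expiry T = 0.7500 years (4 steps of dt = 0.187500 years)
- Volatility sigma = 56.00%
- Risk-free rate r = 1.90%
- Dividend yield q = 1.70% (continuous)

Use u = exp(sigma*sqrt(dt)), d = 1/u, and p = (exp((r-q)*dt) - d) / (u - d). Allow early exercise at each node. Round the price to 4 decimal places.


Answer: Price = V(0,0) = 7.6137

Derivation:
dt = T/N = 0.187500
u = exp(sigma*sqrt(dt)) = 1.274415; d = 1/u = 0.784674
p = (exp((r-q)*dt) - d) / (u - d) = 0.440439
Discount per step: exp(-r*dt) = 0.996444
Stock lattice S(k, i) with i counting down-moves:
  k=0: S(0,0) = 50.7400
  k=1: S(1,0) = 64.6638; S(1,1) = 39.8144
  k=2: S(2,0) = 82.4085; S(2,1) = 50.7400; S(2,2) = 31.2413
  k=3: S(3,0) = 105.0226; S(3,1) = 64.6638; S(3,2) = 39.8144; S(3,3) = 24.5142
  k=4: S(4,0) = 133.8424; S(4,1) = 82.4085; S(4,2) = 50.7400; S(4,3) = 31.2413; S(4,4) = 19.2357
Terminal payoffs V(N, i) = max(S_T - K, 0):
  V(4,0) = 76.672402; V(4,1) = 25.238516; V(4,2) = 0.000000; V(4,3) = 0.000000; V(4,4) = 0.000000
Backward induction: V(k, i) = exp(-r*dt) * [p * V(k+1, i) + (1-p) * V(k+1, i+1)]; then take max(V_cont, immediate exercise) for American.
  V(3,0) = exp(-r*dt) * [p*76.672402 + (1-p)*25.238516] = 47.721714; exercise = 47.852634; V(3,0) = max -> 47.852634
  V(3,1) = exp(-r*dt) * [p*25.238516 + (1-p)*0.000000] = 11.076506; exercise = 7.493808; V(3,1) = max -> 11.076506
  V(3,2) = exp(-r*dt) * [p*0.000000 + (1-p)*0.000000] = 0.000000; exercise = 0.000000; V(3,2) = max -> 0.000000
  V(3,3) = exp(-r*dt) * [p*0.000000 + (1-p)*0.000000] = 0.000000; exercise = 0.000000; V(3,3) = max -> 0.000000
  V(2,0) = exp(-r*dt) * [p*47.852634 + (1-p)*11.076506] = 27.177170; exercise = 25.238516; V(2,0) = max -> 27.177170
  V(2,1) = exp(-r*dt) * [p*11.076506 + (1-p)*0.000000] = 4.861181; exercise = 0.000000; V(2,1) = max -> 4.861181
  V(2,2) = exp(-r*dt) * [p*0.000000 + (1-p)*0.000000] = 0.000000; exercise = 0.000000; V(2,2) = max -> 0.000000
  V(1,0) = exp(-r*dt) * [p*27.177170 + (1-p)*4.861181] = 14.637781; exercise = 7.493808; V(1,0) = max -> 14.637781
  V(1,1) = exp(-r*dt) * [p*4.861181 + (1-p)*0.000000] = 2.133442; exercise = 0.000000; V(1,1) = max -> 2.133442
  V(0,0) = exp(-r*dt) * [p*14.637781 + (1-p)*2.133442] = 7.613673; exercise = 0.000000; V(0,0) = max -> 7.613673


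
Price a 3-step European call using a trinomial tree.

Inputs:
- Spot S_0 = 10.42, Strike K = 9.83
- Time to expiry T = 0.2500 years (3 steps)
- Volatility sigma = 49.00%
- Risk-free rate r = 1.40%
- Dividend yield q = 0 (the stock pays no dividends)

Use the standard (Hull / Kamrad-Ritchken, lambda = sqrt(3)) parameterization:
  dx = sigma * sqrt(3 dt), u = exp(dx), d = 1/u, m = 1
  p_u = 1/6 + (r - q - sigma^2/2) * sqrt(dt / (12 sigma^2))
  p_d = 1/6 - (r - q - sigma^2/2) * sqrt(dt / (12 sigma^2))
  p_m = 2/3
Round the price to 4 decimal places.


Answer: Price = V(0,0) = 1.3240

Derivation:
dt = T/N = 0.083333; dx = sigma*sqrt(3*dt) = 0.245000
u = exp(dx) = 1.277621; d = 1/u = 0.782705
p_u = 0.148631, p_m = 0.666667, p_d = 0.184702
Discount per step: exp(-r*dt) = 0.998834
Stock lattice S(k, j) with j the centered position index:
  k=0: S(0,+0) = 10.4200
  k=1: S(1,-1) = 8.1558; S(1,+0) = 10.4200; S(1,+1) = 13.3128
  k=2: S(2,-2) = 6.3836; S(2,-1) = 8.1558; S(2,+0) = 10.4200; S(2,+1) = 13.3128; S(2,+2) = 17.0087
  k=3: S(3,-3) = 4.9964; S(3,-2) = 6.3836; S(3,-1) = 8.1558; S(3,+0) = 10.4200; S(3,+1) = 13.3128; S(3,+2) = 17.0087; S(3,+3) = 21.7307
Terminal payoffs V(N, j) = max(S_T - K, 0):
  V(3,-3) = 0.000000; V(3,-2) = 0.000000; V(3,-1) = 0.000000; V(3,+0) = 0.590000; V(3,+1) = 3.482814; V(3,+2) = 7.178735; V(3,+3) = 11.900722
Backward induction: V(k, j) = exp(-r*dt) * [p_u * V(k+1, j+1) + p_m * V(k+1, j) + p_d * V(k+1, j-1)]
  V(2,-2) = exp(-r*dt) * [p_u*0.000000 + p_m*0.000000 + p_d*0.000000] = 0.000000
  V(2,-1) = exp(-r*dt) * [p_u*0.590000 + p_m*0.000000 + p_d*0.000000] = 0.087590
  V(2,+0) = exp(-r*dt) * [p_u*3.482814 + p_m*0.590000 + p_d*0.000000] = 0.909925
  V(2,+1) = exp(-r*dt) * [p_u*7.178735 + p_m*3.482814 + p_d*0.590000] = 3.493754
  V(2,+2) = exp(-r*dt) * [p_u*11.900722 + p_m*7.178735 + p_d*3.482814] = 7.189530
  V(1,-1) = exp(-r*dt) * [p_u*0.909925 + p_m*0.087590 + p_d*0.000000] = 0.193411
  V(1,+0) = exp(-r*dt) * [p_u*3.493754 + p_m*0.909925 + p_d*0.087590] = 1.140743
  V(1,+1) = exp(-r*dt) * [p_u*7.189530 + p_m*3.493754 + p_d*0.909925] = 3.561664
  V(0,+0) = exp(-r*dt) * [p_u*3.561664 + p_m*1.140743 + p_d*0.193411] = 1.324047


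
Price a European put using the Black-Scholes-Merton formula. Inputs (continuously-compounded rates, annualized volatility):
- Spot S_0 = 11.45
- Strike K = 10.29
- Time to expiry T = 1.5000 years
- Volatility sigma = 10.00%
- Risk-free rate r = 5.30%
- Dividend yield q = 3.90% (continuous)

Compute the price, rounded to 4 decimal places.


Answer: Price = 0.0950

Derivation:
d1 = (ln(S/K) + (r - q + 0.5*sigma^2) * T) / (sigma * sqrt(T)) = 1.10486015
d2 = d1 - sigma * sqrt(T) = 0.98238566
exp(-rT) = 0.92357802; exp(-qT) = 0.94317824
P = K * exp(-rT) * N(-d2) - S_0 * exp(-qT) * N(-d1)
N(-d1) = 0.13461010; N(-d2) = 0.16295494
P = 10.2900 * 0.92357802 * 0.16295494 - 11.4500 * 0.94317824 * 0.13461010 = 0.0950


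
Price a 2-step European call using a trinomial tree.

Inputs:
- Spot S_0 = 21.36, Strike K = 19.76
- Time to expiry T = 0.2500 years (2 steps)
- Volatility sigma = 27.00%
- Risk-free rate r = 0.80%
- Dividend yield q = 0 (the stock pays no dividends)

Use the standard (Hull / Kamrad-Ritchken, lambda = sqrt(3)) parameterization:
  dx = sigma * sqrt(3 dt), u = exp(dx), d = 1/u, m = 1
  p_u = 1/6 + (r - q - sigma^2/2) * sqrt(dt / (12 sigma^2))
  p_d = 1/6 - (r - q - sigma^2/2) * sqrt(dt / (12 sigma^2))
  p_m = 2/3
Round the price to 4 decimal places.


Answer: Price = V(0,0) = 2.1686

Derivation:
dt = T/N = 0.125000; dx = sigma*sqrt(3*dt) = 0.165341
u = exp(dx) = 1.179795; d = 1/u = 0.847605
p_u = 0.155912, p_m = 0.666667, p_d = 0.177421
Discount per step: exp(-r*dt) = 0.999000
Stock lattice S(k, j) with j the centered position index:
  k=0: S(0,+0) = 21.3600
  k=1: S(1,-1) = 18.1048; S(1,+0) = 21.3600; S(1,+1) = 25.2004
  k=2: S(2,-2) = 15.3458; S(2,-1) = 18.1048; S(2,+0) = 21.3600; S(2,+1) = 25.2004; S(2,+2) = 29.7313
Terminal payoffs V(N, j) = max(S_T - K, 0):
  V(2,-2) = 0.000000; V(2,-1) = 0.000000; V(2,+0) = 1.600000; V(2,+1) = 5.440418; V(2,+2) = 9.971323
Backward induction: V(k, j) = exp(-r*dt) * [p_u * V(k+1, j+1) + p_m * V(k+1, j) + p_d * V(k+1, j-1)]
  V(1,-1) = exp(-r*dt) * [p_u*1.600000 + p_m*0.000000 + p_d*0.000000] = 0.249210
  V(1,+0) = exp(-r*dt) * [p_u*5.440418 + p_m*1.600000 + p_d*0.000000] = 1.912981
  V(1,+1) = exp(-r*dt) * [p_u*9.971323 + p_m*5.440418 + p_d*1.600000] = 5.460008
  V(0,+0) = exp(-r*dt) * [p_u*5.460008 + p_m*1.912981 + p_d*0.249210] = 2.168649


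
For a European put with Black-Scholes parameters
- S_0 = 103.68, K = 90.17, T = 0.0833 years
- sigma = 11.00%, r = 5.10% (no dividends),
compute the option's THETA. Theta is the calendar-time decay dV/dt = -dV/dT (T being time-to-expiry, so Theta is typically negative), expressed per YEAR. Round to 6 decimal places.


d1 = 4.5472191715; d2 = 4.5154712582
phi(d1) = 0.0000129096; exp(-qT) = 1.0000000000; exp(-rT) = 0.9957607113
Theta = -S*exp(-qT)*phi(d1)*sigma/(2*sqrt(T)) + r*K*exp(-rT)*N(-d2) - q*S*exp(-qT)*N(-d1)
N(-d1) = 0.0000027180; N(-d2) = 0.0000031588; sqrt(T) = 0.2886173938
Term 1 = -103.6800 * 1.0000000000 * 0.0000129096 * 0.1100 / (2 * 0.2886173938) = -0.0002550633
Term 2 = 0.0510 * 90.1700 * 0.9957607113 * 0.0000031588 = 0.0000144647
Term 3 = 0 (no dividend yield, q = 0)
Theta = -0.0002550633 + (0.0000144647) + (0.0000000000) = -0.000241

Answer: Theta = -0.000241


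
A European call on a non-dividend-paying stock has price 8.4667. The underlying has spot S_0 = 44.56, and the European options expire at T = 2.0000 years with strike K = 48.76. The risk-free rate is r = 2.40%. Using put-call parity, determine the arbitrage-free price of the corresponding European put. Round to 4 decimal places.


Put-call parity: C - P = S_0 * exp(-qT) - K * exp(-rT).
S_0 * exp(-qT) = 44.5600 * 1.00000000 = 44.56000000
K * exp(-rT) = 48.7600 * 0.95313379 = 46.47480346
P = C - S*exp(-qT) + K*exp(-rT)
P = 8.4667 - 44.56000000 + 46.47480346 = 10.3815

Answer: Put price = 10.3815


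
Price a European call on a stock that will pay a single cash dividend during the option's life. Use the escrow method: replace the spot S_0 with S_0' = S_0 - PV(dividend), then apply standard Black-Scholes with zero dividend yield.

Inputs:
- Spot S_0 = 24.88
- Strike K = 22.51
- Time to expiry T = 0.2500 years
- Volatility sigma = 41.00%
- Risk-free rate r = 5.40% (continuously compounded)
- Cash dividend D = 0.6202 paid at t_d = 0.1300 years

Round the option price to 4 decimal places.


PV(D) = D * exp(-r * t_d) = 0.6202 * 0.99300458 = 0.61586144
S_0' = S_0 - PV(D) = 24.8800 - 0.61586144 = 24.26413856
d1 = (ln(S_0'/K) + (r + sigma^2/2)*T) / (sigma*sqrt(T)) = 0.53440159
d2 = d1 - sigma*sqrt(T) = 0.32940159
exp(-rT) = 0.98659072
N(d1) = 0.70346814; N(d2) = 0.62907392
C = S_0' * N(d1) - K * exp(-rT) * N(d2) = 24.26413856 * 0.70346814 - 22.5100 * 0.98659072 * 0.62907392 = 3.0985

Answer: Price = 3.0985


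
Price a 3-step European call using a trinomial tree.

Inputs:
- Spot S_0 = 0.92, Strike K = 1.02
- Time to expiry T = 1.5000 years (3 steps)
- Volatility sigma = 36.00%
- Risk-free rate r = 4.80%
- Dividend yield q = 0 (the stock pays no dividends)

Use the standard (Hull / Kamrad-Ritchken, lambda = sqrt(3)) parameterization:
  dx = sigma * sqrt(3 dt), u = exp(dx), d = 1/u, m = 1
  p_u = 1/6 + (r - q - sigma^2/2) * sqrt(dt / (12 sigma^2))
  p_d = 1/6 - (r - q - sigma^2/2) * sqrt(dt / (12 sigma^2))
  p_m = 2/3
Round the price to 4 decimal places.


dt = T/N = 0.500000; dx = sigma*sqrt(3*dt) = 0.440908
u = exp(dx) = 1.554118; d = 1/u = 0.643452
p_u = 0.157141, p_m = 0.666667, p_d = 0.176192
Discount per step: exp(-r*dt) = 0.976286
Stock lattice S(k, j) with j the centered position index:
  k=0: S(0,+0) = 0.9200
  k=1: S(1,-1) = 0.5920; S(1,+0) = 0.9200; S(1,+1) = 1.4298
  k=2: S(2,-2) = 0.3809; S(2,-1) = 0.5920; S(2,+0) = 0.9200; S(2,+1) = 1.4298; S(2,+2) = 2.2221
  k=3: S(3,-3) = 0.2451; S(3,-2) = 0.3809; S(3,-1) = 0.5920; S(3,+0) = 0.9200; S(3,+1) = 1.4298; S(3,+2) = 2.2221; S(3,+3) = 3.4533
Terminal payoffs V(N, j) = max(S_T - K, 0):
  V(3,-3) = 0.000000; V(3,-2) = 0.000000; V(3,-1) = 0.000000; V(3,+0) = 0.000000; V(3,+1) = 0.409789; V(3,+2) = 1.202060; V(3,+3) = 2.433343
Backward induction: V(k, j) = exp(-r*dt) * [p_u * V(k+1, j+1) + p_m * V(k+1, j) + p_d * V(k+1, j-1)]
  V(2,-2) = exp(-r*dt) * [p_u*0.000000 + p_m*0.000000 + p_d*0.000000] = 0.000000
  V(2,-1) = exp(-r*dt) * [p_u*0.000000 + p_m*0.000000 + p_d*0.000000] = 0.000000
  V(2,+0) = exp(-r*dt) * [p_u*0.409789 + p_m*0.000000 + p_d*0.000000] = 0.062867
  V(2,+1) = exp(-r*dt) * [p_u*1.202060 + p_m*0.409789 + p_d*0.000000] = 0.451127
  V(2,+2) = exp(-r*dt) * [p_u*2.433343 + p_m*1.202060 + p_d*0.409789] = 1.226169
  V(1,-1) = exp(-r*dt) * [p_u*0.062867 + p_m*0.000000 + p_d*0.000000] = 0.009645
  V(1,+0) = exp(-r*dt) * [p_u*0.451127 + p_m*0.062867 + p_d*0.000000] = 0.110127
  V(1,+1) = exp(-r*dt) * [p_u*1.226169 + p_m*0.451127 + p_d*0.062867] = 0.492545
  V(0,+0) = exp(-r*dt) * [p_u*0.492545 + p_m*0.110127 + p_d*0.009645] = 0.148900

Answer: Price = V(0,0) = 0.1489


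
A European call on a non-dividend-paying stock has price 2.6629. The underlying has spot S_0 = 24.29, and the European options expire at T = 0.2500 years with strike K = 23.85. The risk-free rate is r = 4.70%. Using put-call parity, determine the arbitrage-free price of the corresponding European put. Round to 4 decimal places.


Answer: Put price = 1.9443

Derivation:
Put-call parity: C - P = S_0 * exp(-qT) - K * exp(-rT).
S_0 * exp(-qT) = 24.2900 * 1.00000000 = 24.29000000
K * exp(-rT) = 23.8500 * 0.98831876 = 23.57140247
P = C - S*exp(-qT) + K*exp(-rT)
P = 2.6629 - 24.29000000 + 23.57140247 = 1.9443


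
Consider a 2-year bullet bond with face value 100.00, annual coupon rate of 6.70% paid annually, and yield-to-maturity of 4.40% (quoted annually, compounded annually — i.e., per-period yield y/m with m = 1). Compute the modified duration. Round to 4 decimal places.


Coupon per period c = face * coupon_rate / m = 6.700000
Periods per year m = 1; per-period yield y/m = 0.044000
Number of cashflows N = 2
Cashflows (t years, CF_t, discount factor 1/(1+y/m)^(m*t), PV):
  t = 1.0000: CF_t = 6.700000, DF = 0.957854, PV = 6.417625
  t = 2.0000: CF_t = 106.700000, DF = 0.917485, PV = 97.895656
Price P = sum_t PV_t = 104.313281
First compute Macaulay numerator sum_t t * PV_t:
  t * PV_t at t = 1.0000: 6.417625
  t * PV_t at t = 2.0000: 195.791313
Macaulay duration D = 202.208937 / 104.313281 = 1.938477
Modified duration = D / (1 + y/m) = 1.938477 / (1 + 0.044000) = 1.856779

Answer: Modified duration = 1.8568


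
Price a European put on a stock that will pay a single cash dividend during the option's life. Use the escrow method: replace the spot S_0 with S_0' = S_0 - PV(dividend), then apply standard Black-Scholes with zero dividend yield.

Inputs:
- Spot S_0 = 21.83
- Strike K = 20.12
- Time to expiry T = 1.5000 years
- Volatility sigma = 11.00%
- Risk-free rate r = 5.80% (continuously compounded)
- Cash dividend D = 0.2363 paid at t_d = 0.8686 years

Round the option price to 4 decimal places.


Answer: Price = 0.1587

Derivation:
PV(D) = D * exp(-r * t_d) = 0.2363 * 0.95086917 = 0.22469038
S_0' = S_0 - PV(D) = 21.8300 - 0.22469038 = 21.60530962
d1 = (ln(S_0'/K) + (r + sigma^2/2)*T) / (sigma*sqrt(T)) = 1.24181525
d2 = d1 - sigma*sqrt(T) = 1.10709332
exp(-rT) = 0.91667710
N(-d1) = 0.10715237; N(-d2) = 0.13412679
P = K * exp(-rT) * N(-d2) - S_0' * N(-d1) = 20.1200 * 0.91667710 * 0.13412679 - 21.60530962 * 0.10715237 = 0.1587


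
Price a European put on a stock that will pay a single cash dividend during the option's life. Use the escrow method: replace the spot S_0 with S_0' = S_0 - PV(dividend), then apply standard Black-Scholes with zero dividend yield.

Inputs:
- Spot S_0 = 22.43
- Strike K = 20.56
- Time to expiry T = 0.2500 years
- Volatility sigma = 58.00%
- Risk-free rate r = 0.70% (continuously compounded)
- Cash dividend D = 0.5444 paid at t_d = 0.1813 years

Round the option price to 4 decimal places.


PV(D) = D * exp(-r * t_d) = 0.5444 * 0.99873170 = 0.54370954
S_0' = S_0 - PV(D) = 22.4300 - 0.54370954 = 21.88629046
d1 = (ln(S_0'/K) + (r + sigma^2/2)*T) / (sigma*sqrt(T)) = 0.36659653
d2 = d1 - sigma*sqrt(T) = 0.07659653
exp(-rT) = 0.99825153
N(-d1) = 0.35696000; N(-d2) = 0.46947226
P = K * exp(-rT) * N(-d2) - S_0' * N(-d1) = 20.5600 * 0.99825153 * 0.46947226 - 21.88629046 * 0.35696000 = 1.8229

Answer: Price = 1.8229


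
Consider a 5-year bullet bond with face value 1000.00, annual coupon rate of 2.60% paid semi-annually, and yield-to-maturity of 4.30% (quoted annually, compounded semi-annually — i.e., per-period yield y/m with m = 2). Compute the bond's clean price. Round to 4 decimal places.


Answer: Price = 924.2438

Derivation:
Coupon per period c = face * coupon_rate / m = 13.000000
Periods per year m = 2; per-period yield y/m = 0.021500
Number of cashflows N = 10
Cashflows (t years, CF_t, discount factor 1/(1+y/m)^(m*t), PV):
  t = 0.5000: CF_t = 13.000000, DF = 0.978953, PV = 12.726383
  t = 1.0000: CF_t = 13.000000, DF = 0.958348, PV = 12.458524
  t = 1.5000: CF_t = 13.000000, DF = 0.938177, PV = 12.196304
  t = 2.0000: CF_t = 13.000000, DF = 0.918431, PV = 11.939603
  t = 2.5000: CF_t = 13.000000, DF = 0.899100, PV = 11.688304
  t = 3.0000: CF_t = 13.000000, DF = 0.880177, PV = 11.442295
  t = 3.5000: CF_t = 13.000000, DF = 0.861651, PV = 11.201463
  t = 4.0000: CF_t = 13.000000, DF = 0.843515, PV = 10.965701
  t = 4.5000: CF_t = 13.000000, DF = 0.825762, PV = 10.734900
  t = 5.0000: CF_t = 1013.000000, DF = 0.808381, PV = 818.890317
Price P = sum_t PV_t = 924.243793


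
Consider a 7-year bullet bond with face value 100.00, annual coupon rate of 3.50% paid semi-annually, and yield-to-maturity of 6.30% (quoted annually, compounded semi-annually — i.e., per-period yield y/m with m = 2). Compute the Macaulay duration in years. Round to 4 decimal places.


Answer: Macaulay duration = 6.1878 years

Derivation:
Coupon per period c = face * coupon_rate / m = 1.750000
Periods per year m = 2; per-period yield y/m = 0.031500
Number of cashflows N = 14
Cashflows (t years, CF_t, discount factor 1/(1+y/m)^(m*t), PV):
  t = 0.5000: CF_t = 1.750000, DF = 0.969462, PV = 1.696558
  t = 1.0000: CF_t = 1.750000, DF = 0.939856, PV = 1.644749
  t = 1.5000: CF_t = 1.750000, DF = 0.911155, PV = 1.594521
  t = 2.0000: CF_t = 1.750000, DF = 0.883330, PV = 1.545828
  t = 2.5000: CF_t = 1.750000, DF = 0.856355, PV = 1.498621
  t = 3.0000: CF_t = 1.750000, DF = 0.830204, PV = 1.452856
  t = 3.5000: CF_t = 1.750000, DF = 0.804851, PV = 1.408489
  t = 4.0000: CF_t = 1.750000, DF = 0.780272, PV = 1.365476
  t = 4.5000: CF_t = 1.750000, DF = 0.756444, PV = 1.323777
  t = 5.0000: CF_t = 1.750000, DF = 0.733344, PV = 1.283352
  t = 5.5000: CF_t = 1.750000, DF = 0.710949, PV = 1.244161
  t = 6.0000: CF_t = 1.750000, DF = 0.689238, PV = 1.206166
  t = 6.5000: CF_t = 1.750000, DF = 0.668190, PV = 1.169333
  t = 7.0000: CF_t = 101.750000, DF = 0.647785, PV = 65.912103
Price P = sum_t PV_t = 84.345991
Macaulay numerator sum_t t * PV_t:
  t * PV_t at t = 0.5000: 0.848279
  t * PV_t at t = 1.0000: 1.644749
  t * PV_t at t = 1.5000: 2.391782
  t * PV_t at t = 2.0000: 3.091656
  t * PV_t at t = 2.5000: 3.746553
  t * PV_t at t = 3.0000: 4.358569
  t * PV_t at t = 3.5000: 4.929711
  t * PV_t at t = 4.0000: 5.461905
  t * PV_t at t = 4.5000: 5.956998
  t * PV_t at t = 5.0000: 6.416759
  t * PV_t at t = 5.5000: 6.842884
  t * PV_t at t = 6.0000: 7.236999
  t * PV_t at t = 6.5000: 7.600661
  t * PV_t at t = 7.0000: 461.384718
Macaulay duration D = (sum_t t * PV_t) / P = 521.912224 / 84.345991 = 6.187754


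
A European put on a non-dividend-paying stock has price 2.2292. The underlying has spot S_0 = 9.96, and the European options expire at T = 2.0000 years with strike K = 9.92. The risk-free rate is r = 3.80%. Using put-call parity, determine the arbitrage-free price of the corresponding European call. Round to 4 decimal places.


Answer: Call price = 2.9952

Derivation:
Put-call parity: C - P = S_0 * exp(-qT) - K * exp(-rT).
S_0 * exp(-qT) = 9.9600 * 1.00000000 = 9.96000000
K * exp(-rT) = 9.9200 * 0.92681621 = 9.19401677
C = P + S*exp(-qT) - K*exp(-rT)
C = 2.2292 + 9.96000000 - 9.19401677 = 2.9952


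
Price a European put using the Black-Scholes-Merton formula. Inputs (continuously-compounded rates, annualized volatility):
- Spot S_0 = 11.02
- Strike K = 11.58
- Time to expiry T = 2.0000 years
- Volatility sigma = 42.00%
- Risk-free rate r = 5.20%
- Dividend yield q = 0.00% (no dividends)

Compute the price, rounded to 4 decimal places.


Answer: Price = 2.2235

Derivation:
d1 = (ln(S/K) + (r - q + 0.5*sigma^2) * T) / (sigma * sqrt(T)) = 0.38862645
d2 = d1 - sigma * sqrt(T) = -0.20534325
exp(-rT) = 0.90122530; exp(-qT) = 1.00000000
P = K * exp(-rT) * N(-d2) - S_0 * exp(-qT) * N(-d1)
N(-d1) = 0.34877625; N(-d2) = 0.58134802
P = 11.5800 * 0.90122530 * 0.58134802 - 11.0200 * 1.00000000 * 0.34877625 = 2.2235


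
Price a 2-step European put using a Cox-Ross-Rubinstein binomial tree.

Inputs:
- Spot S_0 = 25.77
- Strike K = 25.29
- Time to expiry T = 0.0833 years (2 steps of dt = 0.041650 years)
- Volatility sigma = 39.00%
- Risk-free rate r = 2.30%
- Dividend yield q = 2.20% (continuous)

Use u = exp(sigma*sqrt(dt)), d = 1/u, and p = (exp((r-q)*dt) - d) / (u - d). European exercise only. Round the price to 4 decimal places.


dt = T/N = 0.041650
u = exp(sigma*sqrt(dt)) = 1.082846; d = 1/u = 0.923493
p = (exp((r-q)*dt) - d) / (u - d) = 0.480374
Discount per step: exp(-r*dt) = 0.999043
Stock lattice S(k, i) with i counting down-moves:
  k=0: S(0,0) = 25.7700
  k=1: S(1,0) = 27.9049; S(1,1) = 23.7984
  k=2: S(2,0) = 30.2167; S(2,1) = 25.7700; S(2,2) = 21.9777
Terminal payoffs V(N, i) = max(K - S_T, 0):
  V(2,0) = 0.000000; V(2,1) = 0.000000; V(2,2) = 3.312350
Backward induction: V(k, i) = exp(-r*dt) * [p * V(k+1, i) + (1-p) * V(k+1, i+1)].
  V(1,0) = exp(-r*dt) * [p*0.000000 + (1-p)*0.000000] = 0.000000
  V(1,1) = exp(-r*dt) * [p*0.000000 + (1-p)*3.312350] = 1.719536
  V(0,0) = exp(-r*dt) * [p*0.000000 + (1-p)*1.719536] = 0.892660

Answer: Price = V(0,0) = 0.8927


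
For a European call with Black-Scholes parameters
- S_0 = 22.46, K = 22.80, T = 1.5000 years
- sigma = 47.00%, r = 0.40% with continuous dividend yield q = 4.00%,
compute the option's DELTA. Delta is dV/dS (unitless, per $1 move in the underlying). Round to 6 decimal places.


d1 = 0.1679036852; d2 = -0.4077264044
phi(d1) = 0.3933583081; exp(-qT) = 0.9417645336; exp(-rT) = 0.9940179641
N(d1) = 0.5666704745
Delta = exp(-qT) * N(d1) = 0.9417645336 * 0.5666704745 = 0.533670

Answer: Delta = 0.533670


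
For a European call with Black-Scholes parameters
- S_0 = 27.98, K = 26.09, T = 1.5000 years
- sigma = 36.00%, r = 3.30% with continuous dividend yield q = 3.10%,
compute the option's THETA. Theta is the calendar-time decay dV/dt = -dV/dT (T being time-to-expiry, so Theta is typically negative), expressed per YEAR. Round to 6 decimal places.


d1 = 0.3858805256; d2 = -0.0550276281
phi(d1) = 0.3703190220; exp(-qT) = 0.9545645606; exp(-rT) = 0.9517051581
Theta = -S*exp(-qT)*phi(d1)*sigma/(2*sqrt(T)) - r*K*exp(-rT)*N(d2) + q*S*exp(-qT)*N(d1)
N(d1) = 0.6502074230; N(d2) = 0.4780582265; sqrt(T) = 1.2247448714
Term 1 = -27.9800 * 0.9545645606 * 0.3703190220 * 0.3600 / (2 * 1.2247448714) = -1.4536368140
Term 2 = -0.0330 * 26.0900 * 0.9517051581 * 0.4780582265 = -0.3917159342
Term 3 = 0.0310 * 27.9800 * 0.9545645606 * 0.6502074230 = 0.5383523756
Theta = -1.4536368140 + (-0.3917159342) + (0.5383523756) = -1.307000

Answer: Theta = -1.307000


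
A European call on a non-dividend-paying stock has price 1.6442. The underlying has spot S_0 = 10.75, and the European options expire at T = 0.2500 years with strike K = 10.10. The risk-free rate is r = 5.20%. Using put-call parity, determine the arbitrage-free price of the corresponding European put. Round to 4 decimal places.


Answer: Put price = 0.8637

Derivation:
Put-call parity: C - P = S_0 * exp(-qT) - K * exp(-rT).
S_0 * exp(-qT) = 10.7500 * 1.00000000 = 10.75000000
K * exp(-rT) = 10.1000 * 0.98708414 = 9.96954976
P = C - S*exp(-qT) + K*exp(-rT)
P = 1.6442 - 10.75000000 + 9.96954976 = 0.8637


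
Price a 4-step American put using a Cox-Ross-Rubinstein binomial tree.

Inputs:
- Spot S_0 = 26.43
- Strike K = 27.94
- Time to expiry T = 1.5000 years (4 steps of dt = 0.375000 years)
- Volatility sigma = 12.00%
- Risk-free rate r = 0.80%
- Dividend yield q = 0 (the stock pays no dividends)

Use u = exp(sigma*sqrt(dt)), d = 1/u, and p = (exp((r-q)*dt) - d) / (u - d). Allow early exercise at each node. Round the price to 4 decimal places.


Answer: Price = V(0,0) = 2.3768

Derivation:
dt = T/N = 0.375000
u = exp(sigma*sqrt(dt)) = 1.076252; d = 1/u = 0.929150
p = (exp((r-q)*dt) - d) / (u - d) = 0.502062
Discount per step: exp(-r*dt) = 0.997004
Stock lattice S(k, i) with i counting down-moves:
  k=0: S(0,0) = 26.4300
  k=1: S(1,0) = 28.4453; S(1,1) = 24.5574
  k=2: S(2,0) = 30.6144; S(2,1) = 26.4300; S(2,2) = 22.8176
  k=3: S(3,0) = 32.9488; S(3,1) = 28.4453; S(3,2) = 24.5574; S(3,3) = 21.2009
  k=4: S(4,0) = 35.4612; S(4,1) = 30.6144; S(4,2) = 26.4300; S(4,3) = 22.8176; S(4,4) = 19.6989
Terminal payoffs V(N, i) = max(K - S_T, 0):
  V(4,0) = 0.000000; V(4,1) = 0.000000; V(4,2) = 1.510000; V(4,3) = 5.122442; V(4,4) = 8.241136
Backward induction: V(k, i) = exp(-r*dt) * [p * V(k+1, i) + (1-p) * V(k+1, i+1)]; then take max(V_cont, immediate exercise) for American.
  V(3,0) = exp(-r*dt) * [p*0.000000 + (1-p)*0.000000] = 0.000000; exercise = 0.000000; V(3,0) = max -> 0.000000
  V(3,1) = exp(-r*dt) * [p*0.000000 + (1-p)*1.510000] = 0.749634; exercise = 0.000000; V(3,1) = max -> 0.749634
  V(3,2) = exp(-r*dt) * [p*1.510000 + (1-p)*5.122442] = 3.298861; exercise = 3.382556; V(3,2) = max -> 3.382556
  V(3,3) = exp(-r*dt) * [p*5.122442 + (1-p)*8.241136] = 6.655363; exercise = 6.739057; V(3,3) = max -> 6.739057
  V(2,0) = exp(-r*dt) * [p*0.000000 + (1-p)*0.749634] = 0.372154; exercise = 0.000000; V(2,0) = max -> 0.372154
  V(2,1) = exp(-r*dt) * [p*0.749634 + (1-p)*3.382556] = 2.054494; exercise = 1.510000; V(2,1) = max -> 2.054494
  V(2,2) = exp(-r*dt) * [p*3.382556 + (1-p)*6.739057] = 5.038747; exercise = 5.122442; V(2,2) = max -> 5.122442
  V(1,0) = exp(-r*dt) * [p*0.372154 + (1-p)*2.054494] = 1.206231; exercise = 0.000000; V(1,0) = max -> 1.206231
  V(1,1) = exp(-r*dt) * [p*2.054494 + (1-p)*5.122442] = 3.571412; exercise = 3.382556; V(1,1) = max -> 3.571412
  V(0,0) = exp(-r*dt) * [p*1.206231 + (1-p)*3.571412] = 2.376804; exercise = 1.510000; V(0,0) = max -> 2.376804


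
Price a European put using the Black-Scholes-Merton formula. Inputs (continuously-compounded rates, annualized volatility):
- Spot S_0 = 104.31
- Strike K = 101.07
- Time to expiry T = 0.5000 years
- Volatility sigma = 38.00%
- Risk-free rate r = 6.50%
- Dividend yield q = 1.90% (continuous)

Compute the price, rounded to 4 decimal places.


d1 = (ln(S/K) + (r - q + 0.5*sigma^2) * T) / (sigma * sqrt(T)) = 0.33737884
d2 = d1 - sigma * sqrt(T) = 0.06867826
exp(-rT) = 0.96802245; exp(-qT) = 0.99054498
P = K * exp(-rT) * N(-d2) - S_0 * exp(-qT) * N(-d1)
N(-d1) = 0.36791567; N(-d2) = 0.47262286
P = 101.0700 * 0.96802245 * 0.47262286 - 104.3100 * 0.99054498 * 0.36791567 = 8.2261

Answer: Price = 8.2261


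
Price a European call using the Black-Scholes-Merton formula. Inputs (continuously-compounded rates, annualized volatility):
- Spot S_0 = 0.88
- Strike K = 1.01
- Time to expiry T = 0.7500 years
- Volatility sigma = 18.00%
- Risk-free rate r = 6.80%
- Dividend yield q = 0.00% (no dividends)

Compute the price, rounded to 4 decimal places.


Answer: Price = 0.0259

Derivation:
d1 = (ln(S/K) + (r - q + 0.5*sigma^2) * T) / (sigma * sqrt(T)) = -0.47877542
d2 = d1 - sigma * sqrt(T) = -0.63466000
exp(-rT) = 0.95027867; exp(-qT) = 1.00000000
C = S_0 * exp(-qT) * N(d1) - K * exp(-rT) * N(d2)
N(d1) = 0.31604920; N(d2) = 0.26282509
C = 0.8800 * 1.00000000 * 0.31604920 - 1.0100 * 0.95027867 * 0.26282509 = 0.0259
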